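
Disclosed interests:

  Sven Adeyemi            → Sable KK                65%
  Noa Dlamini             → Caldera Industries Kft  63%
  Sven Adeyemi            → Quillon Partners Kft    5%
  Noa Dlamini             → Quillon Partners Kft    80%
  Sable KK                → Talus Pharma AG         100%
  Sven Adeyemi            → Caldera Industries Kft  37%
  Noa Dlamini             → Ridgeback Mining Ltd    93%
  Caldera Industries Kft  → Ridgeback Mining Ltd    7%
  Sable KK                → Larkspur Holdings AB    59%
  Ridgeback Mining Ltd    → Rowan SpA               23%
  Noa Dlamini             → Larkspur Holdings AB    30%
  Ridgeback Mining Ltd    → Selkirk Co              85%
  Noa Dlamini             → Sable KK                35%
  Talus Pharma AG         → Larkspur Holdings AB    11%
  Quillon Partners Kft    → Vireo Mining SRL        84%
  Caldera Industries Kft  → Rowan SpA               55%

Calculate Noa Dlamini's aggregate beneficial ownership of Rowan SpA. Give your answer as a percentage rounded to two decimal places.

57.05%

Noa reaches Rowan along 3 paths.
Via Ridgeback: 93% × 23% = 21.39%.
Via Caldera → Ridgeback: 63% × 7% × 23% = 1.0143%.
Via Caldera: 63% × 55% = 34.65%.
Total: 21.39% + 1.0143% + 34.65% = 57.0543%.
Rounded: 57.05%.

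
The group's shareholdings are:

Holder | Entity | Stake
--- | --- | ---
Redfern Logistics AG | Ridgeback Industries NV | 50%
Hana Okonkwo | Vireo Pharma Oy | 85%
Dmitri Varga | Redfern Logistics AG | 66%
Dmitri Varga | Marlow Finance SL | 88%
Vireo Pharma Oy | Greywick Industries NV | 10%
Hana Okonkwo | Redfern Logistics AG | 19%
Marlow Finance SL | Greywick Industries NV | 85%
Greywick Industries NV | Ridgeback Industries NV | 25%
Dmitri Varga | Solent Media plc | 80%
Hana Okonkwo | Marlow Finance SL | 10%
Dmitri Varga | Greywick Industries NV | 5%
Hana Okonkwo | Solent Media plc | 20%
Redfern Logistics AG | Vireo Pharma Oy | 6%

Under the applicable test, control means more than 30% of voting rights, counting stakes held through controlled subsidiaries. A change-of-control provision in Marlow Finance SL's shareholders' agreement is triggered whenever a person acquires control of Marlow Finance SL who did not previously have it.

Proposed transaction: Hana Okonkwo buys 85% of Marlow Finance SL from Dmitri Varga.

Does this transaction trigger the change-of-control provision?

Yes

The purchase adds only to Hana's holdings (Dmitri's stake shrinks), so Hana is the only person who could newly come to control Marlow.
Hana holds 85% of Vireo, so Hana controls Vireo.
In Marlow, Hana's side holds only 10%, not > 30%.
So before the transaction, Hana does not control Marlow.
After the purchase, Hana's direct stake in Marlow rises to 10% + 85% = 95%, and Dmitri's stake falls to 3%.
Hana holds 95% of Marlow, so Hana controls Marlow.
Hana did not control Marlow before and does after, so the clause is triggered.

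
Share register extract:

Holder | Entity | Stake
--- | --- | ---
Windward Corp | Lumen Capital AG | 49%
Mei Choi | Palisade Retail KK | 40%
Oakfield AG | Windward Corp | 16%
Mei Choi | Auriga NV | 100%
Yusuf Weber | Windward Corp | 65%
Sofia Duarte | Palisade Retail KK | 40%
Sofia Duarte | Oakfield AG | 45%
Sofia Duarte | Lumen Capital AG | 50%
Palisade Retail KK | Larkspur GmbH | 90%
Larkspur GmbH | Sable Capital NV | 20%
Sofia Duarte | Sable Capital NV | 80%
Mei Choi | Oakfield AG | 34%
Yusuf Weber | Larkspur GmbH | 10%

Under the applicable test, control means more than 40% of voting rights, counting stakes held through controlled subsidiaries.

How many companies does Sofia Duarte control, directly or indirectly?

Sofia holds 45% of Oakfield, so Sofia controls Oakfield.
Sofia holds 80% of Sable, so Sofia controls Sable.
Sofia holds 50% of Lumen, so Sofia controls Lumen.
No other company's threshold is met.
Sofia controls 3 companies.

3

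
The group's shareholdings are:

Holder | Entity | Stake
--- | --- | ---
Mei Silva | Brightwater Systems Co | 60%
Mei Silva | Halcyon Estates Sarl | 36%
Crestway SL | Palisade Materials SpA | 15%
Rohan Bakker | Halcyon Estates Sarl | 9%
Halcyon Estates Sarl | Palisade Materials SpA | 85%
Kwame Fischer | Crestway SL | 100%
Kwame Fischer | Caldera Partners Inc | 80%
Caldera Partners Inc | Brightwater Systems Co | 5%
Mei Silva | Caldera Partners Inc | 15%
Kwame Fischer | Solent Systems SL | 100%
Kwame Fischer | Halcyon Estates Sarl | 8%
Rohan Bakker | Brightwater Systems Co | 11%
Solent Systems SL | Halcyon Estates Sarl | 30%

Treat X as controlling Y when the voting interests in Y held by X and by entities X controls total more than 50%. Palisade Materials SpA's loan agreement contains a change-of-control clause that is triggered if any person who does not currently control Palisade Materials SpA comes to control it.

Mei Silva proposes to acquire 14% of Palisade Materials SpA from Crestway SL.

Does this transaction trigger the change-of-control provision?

No

The purchase adds only to Mei's holdings (Crestway's stake shrinks), so Mei is the only person who could newly come to control Palisade.
Mei holds 60% of Brightwater, so Mei controls Brightwater.
Neither Mei nor any entity Mei controls holds any voting interest in Palisade.
So before the transaction, Mei does not control Palisade.
After the purchase, Mei holds 14% of Palisade directly, and Crestway's stake falls to 1%.
After the transaction, Mei's side holds 14% of Palisade, not > 50%, so Mei still does not control Palisade.
No new person acquires control, so the clause is not triggered.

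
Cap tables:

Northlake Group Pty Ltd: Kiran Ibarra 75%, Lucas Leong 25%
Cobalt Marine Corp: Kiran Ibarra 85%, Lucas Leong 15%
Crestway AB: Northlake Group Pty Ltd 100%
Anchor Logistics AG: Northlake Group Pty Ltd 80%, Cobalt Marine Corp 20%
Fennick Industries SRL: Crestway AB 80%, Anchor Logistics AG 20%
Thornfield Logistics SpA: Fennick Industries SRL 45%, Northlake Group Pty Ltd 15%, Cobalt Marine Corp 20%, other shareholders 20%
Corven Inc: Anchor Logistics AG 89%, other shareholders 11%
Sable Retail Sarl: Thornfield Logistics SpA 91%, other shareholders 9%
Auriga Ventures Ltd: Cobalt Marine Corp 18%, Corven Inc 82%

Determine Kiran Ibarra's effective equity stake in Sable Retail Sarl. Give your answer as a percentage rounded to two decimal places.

56.58%

Kiran reaches Sable along 5 paths.
Via Northlake → Crestway → Fennick → Thornfield: 75% × 100% × 80% × 45% × 91% = 24.57%.
Via Northlake → Anchor → Fennick → Thornfield: 75% × 80% × 20% × 45% × 91% = 4.914%.
Via Cobalt → Anchor → Fennick → Thornfield: 85% × 20% × 20% × 45% × 91% = 1.3923%.
Via Northlake → Thornfield: 75% × 15% × 91% = 10.2375%.
Via Cobalt → Thornfield: 85% × 20% × 91% = 15.47%.
Total: 24.57% + 4.914% + 1.3923% + 10.2375% + 15.47% = 56.5838%.
Rounded: 56.58%.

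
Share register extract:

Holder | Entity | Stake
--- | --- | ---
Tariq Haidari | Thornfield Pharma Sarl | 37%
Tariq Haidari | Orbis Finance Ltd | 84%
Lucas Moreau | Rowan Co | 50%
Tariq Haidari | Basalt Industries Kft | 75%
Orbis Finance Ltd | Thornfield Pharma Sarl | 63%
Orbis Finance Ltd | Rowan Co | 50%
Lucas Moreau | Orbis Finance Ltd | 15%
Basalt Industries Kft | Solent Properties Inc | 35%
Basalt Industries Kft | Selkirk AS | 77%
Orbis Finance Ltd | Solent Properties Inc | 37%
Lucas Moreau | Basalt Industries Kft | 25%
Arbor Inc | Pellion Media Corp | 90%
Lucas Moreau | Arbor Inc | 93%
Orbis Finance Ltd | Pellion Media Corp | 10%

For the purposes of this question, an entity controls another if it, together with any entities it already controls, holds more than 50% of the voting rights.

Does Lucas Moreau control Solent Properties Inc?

Lucas holds 93% of Arbor, so Lucas controls Arbor.
Arbor holds 90% of Pellion, so Lucas controls Pellion.
Neither Lucas nor any entity Lucas controls holds any voting interest in Solent.
So Lucas does not control Solent.

No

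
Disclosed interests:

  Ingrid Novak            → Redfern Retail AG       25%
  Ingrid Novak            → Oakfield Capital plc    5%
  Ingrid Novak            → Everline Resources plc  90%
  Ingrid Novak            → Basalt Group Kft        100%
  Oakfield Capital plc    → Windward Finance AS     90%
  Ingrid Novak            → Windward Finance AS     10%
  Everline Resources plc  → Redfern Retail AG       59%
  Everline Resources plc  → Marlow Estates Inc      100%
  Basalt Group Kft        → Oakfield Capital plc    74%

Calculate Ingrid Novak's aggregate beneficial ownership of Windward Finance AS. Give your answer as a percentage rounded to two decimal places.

81.10%

Ingrid reaches Windward along 3 paths.
Direct stake: 10% = 10%.
Via Oakfield: 5% × 90% = 4.5%.
Via Basalt → Oakfield: 100% × 74% × 90% = 66.6%.
Total: 10% + 4.5% + 66.6% = 81.1%.
Rounded: 81.10%.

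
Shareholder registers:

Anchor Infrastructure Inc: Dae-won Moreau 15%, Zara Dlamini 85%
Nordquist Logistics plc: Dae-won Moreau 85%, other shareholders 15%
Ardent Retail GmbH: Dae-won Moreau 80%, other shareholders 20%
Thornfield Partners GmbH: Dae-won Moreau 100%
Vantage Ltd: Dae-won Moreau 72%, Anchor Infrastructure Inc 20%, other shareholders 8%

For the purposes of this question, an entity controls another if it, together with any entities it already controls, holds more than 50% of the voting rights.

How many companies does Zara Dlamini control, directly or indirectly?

1

Zara holds 85% of Anchor, so Zara controls Anchor.
No other company's threshold is met.
Zara controls 1 company.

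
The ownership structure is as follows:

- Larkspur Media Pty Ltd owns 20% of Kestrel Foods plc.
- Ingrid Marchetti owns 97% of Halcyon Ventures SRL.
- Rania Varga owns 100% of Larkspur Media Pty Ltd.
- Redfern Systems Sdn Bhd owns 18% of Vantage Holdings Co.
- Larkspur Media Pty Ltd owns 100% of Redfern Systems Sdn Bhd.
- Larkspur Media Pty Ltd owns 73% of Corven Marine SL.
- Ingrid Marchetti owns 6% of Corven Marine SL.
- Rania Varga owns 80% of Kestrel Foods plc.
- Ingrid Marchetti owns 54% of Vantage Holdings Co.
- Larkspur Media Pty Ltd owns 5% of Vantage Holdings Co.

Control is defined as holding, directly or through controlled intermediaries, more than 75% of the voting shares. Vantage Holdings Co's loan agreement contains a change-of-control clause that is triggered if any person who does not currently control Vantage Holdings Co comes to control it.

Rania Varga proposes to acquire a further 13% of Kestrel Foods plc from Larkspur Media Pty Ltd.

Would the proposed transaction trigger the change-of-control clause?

No

The purchase adds only to Rania's holdings (Larkspur's stake shrinks), so Rania is the only person who could newly come to control Vantage.
Rania holds 100% of Larkspur, so Rania controls Larkspur.
Larkspur and Rania together hold 20% + 80% = 100% of Kestrel, so Rania controls Kestrel.
Larkspur holds 100% of Redfern, so Rania controls Redfern.
In Vantage, Rania's side holds only 5% + 18% = 23%, not > 75%.
So before the transaction, Rania does not control Vantage.
After the purchase, Rania's direct stake in Kestrel rises to 80% + 13% = 93%, and Larkspur's stake falls to 7%.
Larkspur and Rania together hold 7% + 93% = 100% of Kestrel, so Rania controls Kestrel.
After the transaction, Rania's side holds 5% + 18% = 23% of Vantage, not > 75%, so Rania still does not control Vantage.
No new person acquires control, so the clause is not triggered.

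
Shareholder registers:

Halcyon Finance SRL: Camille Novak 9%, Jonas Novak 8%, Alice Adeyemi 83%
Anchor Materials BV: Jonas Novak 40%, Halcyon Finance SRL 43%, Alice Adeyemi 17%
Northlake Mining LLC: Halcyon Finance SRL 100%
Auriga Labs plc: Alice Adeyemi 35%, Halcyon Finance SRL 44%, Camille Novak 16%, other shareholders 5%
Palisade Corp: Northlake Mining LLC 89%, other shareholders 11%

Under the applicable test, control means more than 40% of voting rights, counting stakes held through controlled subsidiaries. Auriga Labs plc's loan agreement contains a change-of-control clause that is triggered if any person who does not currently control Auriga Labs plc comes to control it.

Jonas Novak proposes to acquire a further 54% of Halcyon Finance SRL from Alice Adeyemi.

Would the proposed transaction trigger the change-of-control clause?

Yes

The purchase adds only to Jonas's holdings (Alice's stake shrinks), so Jonas is the only person who could newly come to control Auriga.
Jonas's largest direct stake is 40% in Anchor, which does not meet the threshold, so Jonas controls no company.
Neither Jonas nor any entity Jonas controls holds any voting interest in Auriga.
So before the transaction, Jonas does not control Auriga.
After the purchase, Jonas's direct stake in Halcyon rises to 8% + 54% = 62%, and Alice's stake falls to 29%.
Jonas holds 62% of Halcyon, so Jonas controls Halcyon.
Halcyon holds 44% of Auriga, so Jonas controls Auriga.
Jonas did not control Auriga before and does after, so the clause is triggered.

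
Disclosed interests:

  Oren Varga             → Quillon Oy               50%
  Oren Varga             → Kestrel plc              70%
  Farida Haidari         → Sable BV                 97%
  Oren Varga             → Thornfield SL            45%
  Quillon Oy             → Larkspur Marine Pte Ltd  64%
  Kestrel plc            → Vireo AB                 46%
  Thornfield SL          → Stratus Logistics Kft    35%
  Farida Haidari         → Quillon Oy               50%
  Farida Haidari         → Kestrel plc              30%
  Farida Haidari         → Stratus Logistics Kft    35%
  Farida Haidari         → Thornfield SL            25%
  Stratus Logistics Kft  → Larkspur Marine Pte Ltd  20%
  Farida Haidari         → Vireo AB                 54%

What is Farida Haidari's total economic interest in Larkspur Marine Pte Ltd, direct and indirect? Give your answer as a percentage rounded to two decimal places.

40.75%

Farida reaches Larkspur along 3 paths.
Via Stratus: 35% × 20% = 7%.
Via Thornfield → Stratus: 25% × 35% × 20% = 1.75%.
Via Quillon: 50% × 64% = 32%.
Total: 7% + 1.75% + 32% = 40.75%.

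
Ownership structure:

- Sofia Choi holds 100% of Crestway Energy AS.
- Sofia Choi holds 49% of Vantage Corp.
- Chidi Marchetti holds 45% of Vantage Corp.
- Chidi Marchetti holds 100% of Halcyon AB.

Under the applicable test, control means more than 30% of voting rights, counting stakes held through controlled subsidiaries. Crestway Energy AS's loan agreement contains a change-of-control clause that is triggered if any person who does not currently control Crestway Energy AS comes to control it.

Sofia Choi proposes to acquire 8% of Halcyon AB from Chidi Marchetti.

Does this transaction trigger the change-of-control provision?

The purchase adds only to Sofia's holdings (Chidi's stake shrinks), so Sofia is the only person who could newly come to control Crestway.
Sofia holds 100% of Crestway, so Sofia controls Crestway.
So Sofia already controls Crestway before the transaction.
After the purchase, Sofia holds 8% of Halcyon directly, and Chidi's stake falls to 92%.
Sofia controlled Crestway already, so this is not a new person acquiring control; every other person's position is unchanged or reduced.
No new person acquires control, so the clause is not triggered.

No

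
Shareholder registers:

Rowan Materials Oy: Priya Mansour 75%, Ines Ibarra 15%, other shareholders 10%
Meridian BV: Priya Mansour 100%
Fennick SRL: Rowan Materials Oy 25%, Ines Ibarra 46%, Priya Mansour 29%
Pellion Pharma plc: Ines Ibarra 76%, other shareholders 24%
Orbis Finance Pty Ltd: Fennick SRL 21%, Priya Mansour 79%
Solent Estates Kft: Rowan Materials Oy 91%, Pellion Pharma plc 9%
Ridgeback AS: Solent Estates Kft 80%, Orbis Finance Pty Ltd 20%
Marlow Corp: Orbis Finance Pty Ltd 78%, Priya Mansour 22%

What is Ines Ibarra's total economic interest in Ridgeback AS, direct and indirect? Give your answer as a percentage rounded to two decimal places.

18.48%

Ines reaches Ridgeback along 4 paths.
Via Rowan → Solent: 15% × 91% × 80% = 10.92%.
Via Pellion → Solent: 76% × 9% × 80% = 5.472%.
Via Rowan → Fennick → Orbis: 15% × 25% × 21% × 20% = 0.1575%.
Via Fennick → Orbis: 46% × 21% × 20% = 1.932%.
Total: 10.92% + 5.472% + 0.1575% + 1.932% = 18.4815%.
Rounded: 18.48%.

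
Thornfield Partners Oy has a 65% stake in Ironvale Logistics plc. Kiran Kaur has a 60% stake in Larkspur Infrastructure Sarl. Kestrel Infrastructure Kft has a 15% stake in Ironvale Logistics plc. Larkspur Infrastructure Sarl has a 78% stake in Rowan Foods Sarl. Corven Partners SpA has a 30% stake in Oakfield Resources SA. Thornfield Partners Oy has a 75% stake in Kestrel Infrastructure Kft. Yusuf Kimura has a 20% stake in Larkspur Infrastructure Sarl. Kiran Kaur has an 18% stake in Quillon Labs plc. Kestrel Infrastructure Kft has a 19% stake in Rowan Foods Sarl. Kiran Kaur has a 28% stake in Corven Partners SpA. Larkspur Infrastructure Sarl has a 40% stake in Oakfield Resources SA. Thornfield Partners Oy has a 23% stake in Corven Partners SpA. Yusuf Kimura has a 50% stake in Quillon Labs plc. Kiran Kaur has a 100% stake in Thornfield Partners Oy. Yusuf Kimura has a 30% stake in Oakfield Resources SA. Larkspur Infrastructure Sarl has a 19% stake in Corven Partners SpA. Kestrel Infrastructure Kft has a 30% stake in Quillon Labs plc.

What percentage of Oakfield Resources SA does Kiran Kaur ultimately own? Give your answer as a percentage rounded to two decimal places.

42.72%

Kiran reaches Oakfield along 4 paths.
Via Larkspur: 60% × 40% = 24%.
Via Thornfield → Corven: 100% × 23% × 30% = 6.9%.
Via Larkspur → Corven: 60% × 19% × 30% = 3.42%.
Via Corven: 28% × 30% = 8.4%.
Total: 24% + 6.9% + 3.42% + 8.4% = 42.72%.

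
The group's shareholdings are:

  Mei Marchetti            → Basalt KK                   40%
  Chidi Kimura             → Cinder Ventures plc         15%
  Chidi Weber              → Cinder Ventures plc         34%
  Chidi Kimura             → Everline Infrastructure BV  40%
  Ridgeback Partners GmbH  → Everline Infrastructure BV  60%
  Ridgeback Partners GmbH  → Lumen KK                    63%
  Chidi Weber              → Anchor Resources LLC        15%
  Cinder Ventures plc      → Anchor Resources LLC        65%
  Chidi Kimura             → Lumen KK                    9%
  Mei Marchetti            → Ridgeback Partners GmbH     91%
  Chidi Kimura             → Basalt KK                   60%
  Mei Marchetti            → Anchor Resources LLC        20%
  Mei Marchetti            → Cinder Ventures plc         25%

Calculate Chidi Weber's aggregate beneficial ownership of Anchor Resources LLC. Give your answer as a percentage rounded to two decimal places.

Chidi Weber reaches Anchor along 2 paths.
Via Cinder: 34% × 65% = 22.1%.
Direct stake: 15% = 15%.
Total: 22.1% + 15% = 37.1%.
Rounded: 37.10%.

37.10%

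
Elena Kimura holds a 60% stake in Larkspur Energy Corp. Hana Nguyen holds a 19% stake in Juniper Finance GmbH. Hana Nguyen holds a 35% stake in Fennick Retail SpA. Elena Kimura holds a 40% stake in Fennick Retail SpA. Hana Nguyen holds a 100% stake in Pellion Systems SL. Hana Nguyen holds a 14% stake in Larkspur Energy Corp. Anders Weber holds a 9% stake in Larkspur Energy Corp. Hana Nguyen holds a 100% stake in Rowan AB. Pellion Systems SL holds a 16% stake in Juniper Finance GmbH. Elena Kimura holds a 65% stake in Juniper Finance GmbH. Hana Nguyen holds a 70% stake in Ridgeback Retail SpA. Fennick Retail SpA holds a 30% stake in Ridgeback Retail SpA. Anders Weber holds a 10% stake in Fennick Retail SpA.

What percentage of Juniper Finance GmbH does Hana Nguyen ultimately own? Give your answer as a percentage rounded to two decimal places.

Hana reaches Juniper along 2 paths.
Direct stake: 19% = 19%.
Via Pellion: 100% × 16% = 16%.
Total: 19% + 16% = 35%.
Rounded: 35.00%.

35.00%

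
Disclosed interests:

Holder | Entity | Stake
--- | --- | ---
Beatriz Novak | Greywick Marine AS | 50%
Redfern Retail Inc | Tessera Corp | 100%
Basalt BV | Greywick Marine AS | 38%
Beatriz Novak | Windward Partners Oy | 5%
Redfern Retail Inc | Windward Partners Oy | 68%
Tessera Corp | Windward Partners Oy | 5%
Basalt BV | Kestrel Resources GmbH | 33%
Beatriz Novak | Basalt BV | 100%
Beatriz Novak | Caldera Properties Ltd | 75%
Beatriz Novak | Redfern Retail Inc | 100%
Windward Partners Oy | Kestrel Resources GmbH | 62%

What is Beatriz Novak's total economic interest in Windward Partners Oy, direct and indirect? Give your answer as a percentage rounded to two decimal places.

78.00%

Beatriz reaches Windward along 3 paths.
Via Redfern → Tessera: 100% × 100% × 5% = 5%.
Direct stake: 5% = 5%.
Via Redfern: 100% × 68% = 68%.
Total: 5% + 5% + 68% = 78%.
Rounded: 78.00%.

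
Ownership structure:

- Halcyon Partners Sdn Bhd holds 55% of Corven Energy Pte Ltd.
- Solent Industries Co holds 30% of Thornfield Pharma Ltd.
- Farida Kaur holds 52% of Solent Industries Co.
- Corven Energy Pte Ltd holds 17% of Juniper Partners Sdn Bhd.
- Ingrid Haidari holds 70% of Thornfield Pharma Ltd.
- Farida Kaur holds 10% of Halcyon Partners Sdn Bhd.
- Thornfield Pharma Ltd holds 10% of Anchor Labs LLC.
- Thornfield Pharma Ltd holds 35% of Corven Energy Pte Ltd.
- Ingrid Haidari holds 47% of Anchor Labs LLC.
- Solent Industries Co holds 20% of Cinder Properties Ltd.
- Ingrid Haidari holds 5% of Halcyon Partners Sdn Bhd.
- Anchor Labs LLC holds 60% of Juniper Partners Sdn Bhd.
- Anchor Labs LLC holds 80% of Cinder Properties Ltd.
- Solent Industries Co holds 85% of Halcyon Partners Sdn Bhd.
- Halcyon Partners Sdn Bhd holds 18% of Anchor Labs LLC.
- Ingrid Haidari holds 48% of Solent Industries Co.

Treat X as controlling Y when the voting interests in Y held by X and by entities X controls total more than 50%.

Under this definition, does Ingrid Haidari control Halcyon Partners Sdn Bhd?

No

Ingrid holds 70% of Thornfield, so Ingrid controls Thornfield.
Ingrid and Thornfield together hold 47% + 10% = 57% of Anchor, so Ingrid controls Anchor.
Anchor holds 80% of Cinder, so Ingrid controls Cinder.
Anchor holds 60% of Juniper, so Ingrid controls Juniper.
In Halcyon, Ingrid's side holds only 5%, not > 50%.
So Ingrid does not control Halcyon.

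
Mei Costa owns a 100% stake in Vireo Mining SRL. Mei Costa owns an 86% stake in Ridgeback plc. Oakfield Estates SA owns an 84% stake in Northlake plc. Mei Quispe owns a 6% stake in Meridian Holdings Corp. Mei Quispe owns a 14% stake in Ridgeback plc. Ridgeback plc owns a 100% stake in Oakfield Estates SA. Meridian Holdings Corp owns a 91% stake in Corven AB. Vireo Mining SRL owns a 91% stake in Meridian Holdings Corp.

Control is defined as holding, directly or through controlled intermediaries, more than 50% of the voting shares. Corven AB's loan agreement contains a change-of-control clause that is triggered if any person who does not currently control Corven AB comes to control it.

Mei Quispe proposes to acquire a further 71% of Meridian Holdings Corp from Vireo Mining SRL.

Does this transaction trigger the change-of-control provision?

Yes

The purchase adds only to Mei Quispe's holdings (Vireo's stake shrinks), so Mei Quispe is the only person who could newly come to control Corven.
Mei Quispe's largest direct stake is 14% in Ridgeback, which does not meet the threshold, so Mei Quispe controls no company.
Neither Mei Quispe nor any entity Mei Quispe controls holds any voting interest in Corven.
So before the transaction, Mei Quispe does not control Corven.
After the purchase, Mei Quispe's direct stake in Meridian rises to 6% + 71% = 77%, and Vireo's stake falls to 20%.
Mei Quispe holds 77% of Meridian, so Mei Quispe controls Meridian.
Meridian holds 91% of Corven, so Mei Quispe controls Corven.
Mei Quispe did not control Corven before and does after, so the clause is triggered.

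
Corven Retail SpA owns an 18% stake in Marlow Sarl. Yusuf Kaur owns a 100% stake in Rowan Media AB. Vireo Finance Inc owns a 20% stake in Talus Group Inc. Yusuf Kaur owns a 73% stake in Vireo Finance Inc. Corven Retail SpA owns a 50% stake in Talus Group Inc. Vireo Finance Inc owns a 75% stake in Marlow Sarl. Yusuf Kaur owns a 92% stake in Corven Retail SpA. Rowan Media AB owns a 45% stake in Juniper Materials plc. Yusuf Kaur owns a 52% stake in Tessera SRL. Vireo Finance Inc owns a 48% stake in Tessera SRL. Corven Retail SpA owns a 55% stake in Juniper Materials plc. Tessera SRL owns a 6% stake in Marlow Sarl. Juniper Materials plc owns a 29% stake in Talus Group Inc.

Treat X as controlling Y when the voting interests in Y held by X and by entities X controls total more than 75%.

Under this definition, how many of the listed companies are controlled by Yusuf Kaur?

Yusuf holds 92% of Corven, so Yusuf controls Corven.
Yusuf holds 100% of Rowan, so Yusuf controls Rowan.
Corven and Rowan together hold 55% + 45% = 100% of Juniper, so Yusuf controls Juniper.
Corven and Juniper together hold 50% + 29% = 79% of Talus, so Yusuf controls Talus.
No other company's threshold is met.
Yusuf controls 4 companies.

4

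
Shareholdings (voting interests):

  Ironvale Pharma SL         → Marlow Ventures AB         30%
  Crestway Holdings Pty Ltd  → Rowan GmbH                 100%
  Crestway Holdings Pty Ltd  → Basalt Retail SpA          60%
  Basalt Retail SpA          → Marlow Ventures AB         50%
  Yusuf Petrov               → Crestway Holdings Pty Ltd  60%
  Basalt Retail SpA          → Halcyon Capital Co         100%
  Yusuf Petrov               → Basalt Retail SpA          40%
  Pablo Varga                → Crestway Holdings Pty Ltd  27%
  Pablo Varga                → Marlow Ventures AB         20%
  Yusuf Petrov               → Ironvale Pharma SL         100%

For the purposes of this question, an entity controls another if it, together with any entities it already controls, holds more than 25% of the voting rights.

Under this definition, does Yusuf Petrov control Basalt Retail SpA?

Yes

Yusuf holds 60% of Crestway, so Yusuf controls Crestway.
Yusuf and Crestway together hold 40% + 60% = 100% of Basalt, so Yusuf controls Basalt.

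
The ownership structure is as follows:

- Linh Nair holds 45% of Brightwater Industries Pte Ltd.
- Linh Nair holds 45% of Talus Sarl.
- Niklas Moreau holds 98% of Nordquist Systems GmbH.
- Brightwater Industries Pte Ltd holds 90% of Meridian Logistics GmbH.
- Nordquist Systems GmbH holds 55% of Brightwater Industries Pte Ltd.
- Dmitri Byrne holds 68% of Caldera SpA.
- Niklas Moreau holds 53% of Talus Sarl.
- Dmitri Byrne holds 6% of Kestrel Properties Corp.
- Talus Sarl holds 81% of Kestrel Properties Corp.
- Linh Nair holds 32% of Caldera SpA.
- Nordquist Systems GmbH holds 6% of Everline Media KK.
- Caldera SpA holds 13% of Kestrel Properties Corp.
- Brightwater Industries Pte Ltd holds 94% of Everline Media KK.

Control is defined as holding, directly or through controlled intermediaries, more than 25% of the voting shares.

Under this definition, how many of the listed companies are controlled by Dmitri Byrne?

1

Dmitri holds 68% of Caldera, so Dmitri controls Caldera.
No other company's threshold is met.
Dmitri controls 1 company.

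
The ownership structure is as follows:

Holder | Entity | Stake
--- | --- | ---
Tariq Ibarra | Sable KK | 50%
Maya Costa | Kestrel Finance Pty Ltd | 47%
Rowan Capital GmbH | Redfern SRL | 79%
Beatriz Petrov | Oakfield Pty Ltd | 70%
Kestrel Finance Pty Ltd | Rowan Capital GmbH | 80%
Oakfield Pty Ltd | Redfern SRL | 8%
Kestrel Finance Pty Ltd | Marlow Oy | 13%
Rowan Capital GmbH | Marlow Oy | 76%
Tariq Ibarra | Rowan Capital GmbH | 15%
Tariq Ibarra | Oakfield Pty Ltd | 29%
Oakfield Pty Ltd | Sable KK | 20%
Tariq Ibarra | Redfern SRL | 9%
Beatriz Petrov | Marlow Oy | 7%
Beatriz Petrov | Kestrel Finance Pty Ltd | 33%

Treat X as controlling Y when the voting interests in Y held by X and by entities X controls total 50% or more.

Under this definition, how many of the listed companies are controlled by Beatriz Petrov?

1

Beatriz holds 70% of Oakfield, so Beatriz controls Oakfield.
No other company's threshold is met.
Beatriz controls 1 company.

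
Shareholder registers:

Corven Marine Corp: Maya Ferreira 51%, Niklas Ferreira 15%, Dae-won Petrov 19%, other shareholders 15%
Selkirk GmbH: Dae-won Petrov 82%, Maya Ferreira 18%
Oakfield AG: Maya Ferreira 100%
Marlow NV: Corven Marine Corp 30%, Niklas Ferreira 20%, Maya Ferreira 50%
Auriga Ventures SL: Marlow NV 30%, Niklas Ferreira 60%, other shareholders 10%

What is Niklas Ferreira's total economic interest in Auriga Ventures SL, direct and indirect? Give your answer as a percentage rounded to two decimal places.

Niklas reaches Auriga along 3 paths.
Via Corven → Marlow: 15% × 30% × 30% = 1.35%.
Via Marlow: 20% × 30% = 6%.
Direct stake: 60% = 60%.
Total: 1.35% + 6% + 60% = 67.35%.

67.35%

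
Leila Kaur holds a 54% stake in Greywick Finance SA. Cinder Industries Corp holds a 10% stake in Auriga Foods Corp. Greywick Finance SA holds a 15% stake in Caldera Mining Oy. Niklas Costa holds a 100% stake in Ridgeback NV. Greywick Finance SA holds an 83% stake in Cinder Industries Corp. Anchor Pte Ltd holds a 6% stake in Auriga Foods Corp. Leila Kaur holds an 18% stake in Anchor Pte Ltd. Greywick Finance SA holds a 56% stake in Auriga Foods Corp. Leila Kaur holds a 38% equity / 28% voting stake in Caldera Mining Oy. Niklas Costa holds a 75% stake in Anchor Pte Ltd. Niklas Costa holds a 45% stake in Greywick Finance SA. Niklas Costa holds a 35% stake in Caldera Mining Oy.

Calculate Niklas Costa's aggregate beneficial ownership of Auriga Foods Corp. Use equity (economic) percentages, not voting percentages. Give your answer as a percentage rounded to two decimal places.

33.44%

Niklas reaches Auriga along 3 paths.
Via Greywick: 45% × 56% = 25.2%.
Via Greywick → Cinder: 45% × 83% × 10% = 3.735%.
Via Anchor: 75% × 6% = 4.5%.
Total: 25.2% + 3.735% + 4.5% = 33.435%.
Rounded: 33.44%.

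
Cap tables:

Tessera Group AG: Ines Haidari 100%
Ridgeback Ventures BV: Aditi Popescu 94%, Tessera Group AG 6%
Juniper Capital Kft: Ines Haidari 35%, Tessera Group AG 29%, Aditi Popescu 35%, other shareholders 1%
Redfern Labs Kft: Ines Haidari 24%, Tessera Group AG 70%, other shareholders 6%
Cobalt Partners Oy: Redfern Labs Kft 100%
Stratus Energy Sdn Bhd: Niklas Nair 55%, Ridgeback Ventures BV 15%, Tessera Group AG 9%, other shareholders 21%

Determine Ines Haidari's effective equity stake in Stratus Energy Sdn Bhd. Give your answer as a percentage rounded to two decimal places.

9.90%

Ines reaches Stratus along 2 paths.
Via Tessera → Ridgeback: 100% × 6% × 15% = 0.9%.
Via Tessera: 100% × 9% = 9%.
Total: 0.9% + 9% = 9.9%.
Rounded: 9.90%.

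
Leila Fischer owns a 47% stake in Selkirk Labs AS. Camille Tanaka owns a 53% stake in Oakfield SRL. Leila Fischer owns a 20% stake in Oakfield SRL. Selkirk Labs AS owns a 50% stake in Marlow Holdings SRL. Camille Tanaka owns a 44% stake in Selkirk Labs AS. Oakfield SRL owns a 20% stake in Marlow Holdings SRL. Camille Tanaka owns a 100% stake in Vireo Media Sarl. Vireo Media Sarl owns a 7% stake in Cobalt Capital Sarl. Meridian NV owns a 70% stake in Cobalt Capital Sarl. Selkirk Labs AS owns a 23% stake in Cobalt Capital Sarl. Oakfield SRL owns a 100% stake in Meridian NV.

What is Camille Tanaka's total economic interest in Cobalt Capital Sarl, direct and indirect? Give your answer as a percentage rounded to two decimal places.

Camille reaches Cobalt along 3 paths.
Via Oakfield → Meridian: 53% × 100% × 70% = 37.1%.
Via Selkirk: 44% × 23% = 10.12%.
Via Vireo: 100% × 7% = 7%.
Total: 37.1% + 10.12% + 7% = 54.22%.

54.22%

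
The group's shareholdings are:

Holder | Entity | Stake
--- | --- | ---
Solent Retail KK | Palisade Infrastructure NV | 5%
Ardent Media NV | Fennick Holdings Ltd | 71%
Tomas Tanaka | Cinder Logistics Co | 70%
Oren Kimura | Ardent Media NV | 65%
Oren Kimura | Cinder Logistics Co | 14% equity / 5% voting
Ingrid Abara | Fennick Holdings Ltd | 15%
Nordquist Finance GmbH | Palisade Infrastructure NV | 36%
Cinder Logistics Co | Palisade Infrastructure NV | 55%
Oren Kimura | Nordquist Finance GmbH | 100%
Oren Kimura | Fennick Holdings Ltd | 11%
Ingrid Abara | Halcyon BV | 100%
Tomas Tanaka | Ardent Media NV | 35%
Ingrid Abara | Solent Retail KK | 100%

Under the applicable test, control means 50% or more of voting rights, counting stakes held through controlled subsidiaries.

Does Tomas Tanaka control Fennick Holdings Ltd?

No

Tomas holds 70% of Cinder, so Tomas controls Cinder.
Cinder holds 55% of Palisade, so Tomas controls Palisade.
Neither Tomas nor any entity Tomas controls holds any voting interest in Fennick.
So Tomas does not control Fennick.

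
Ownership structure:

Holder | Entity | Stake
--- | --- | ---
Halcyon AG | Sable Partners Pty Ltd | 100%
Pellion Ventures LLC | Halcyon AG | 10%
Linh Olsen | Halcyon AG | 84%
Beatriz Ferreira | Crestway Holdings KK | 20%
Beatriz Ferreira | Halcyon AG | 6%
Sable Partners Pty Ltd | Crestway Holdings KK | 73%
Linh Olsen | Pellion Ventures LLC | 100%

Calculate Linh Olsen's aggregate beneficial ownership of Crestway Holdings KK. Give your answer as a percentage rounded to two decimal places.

68.62%

Linh reaches Crestway along 2 paths.
Via Pellion → Halcyon → Sable: 100% × 10% × 100% × 73% = 7.3%.
Via Halcyon → Sable: 84% × 100% × 73% = 61.32%.
Total: 7.3% + 61.32% = 68.62%.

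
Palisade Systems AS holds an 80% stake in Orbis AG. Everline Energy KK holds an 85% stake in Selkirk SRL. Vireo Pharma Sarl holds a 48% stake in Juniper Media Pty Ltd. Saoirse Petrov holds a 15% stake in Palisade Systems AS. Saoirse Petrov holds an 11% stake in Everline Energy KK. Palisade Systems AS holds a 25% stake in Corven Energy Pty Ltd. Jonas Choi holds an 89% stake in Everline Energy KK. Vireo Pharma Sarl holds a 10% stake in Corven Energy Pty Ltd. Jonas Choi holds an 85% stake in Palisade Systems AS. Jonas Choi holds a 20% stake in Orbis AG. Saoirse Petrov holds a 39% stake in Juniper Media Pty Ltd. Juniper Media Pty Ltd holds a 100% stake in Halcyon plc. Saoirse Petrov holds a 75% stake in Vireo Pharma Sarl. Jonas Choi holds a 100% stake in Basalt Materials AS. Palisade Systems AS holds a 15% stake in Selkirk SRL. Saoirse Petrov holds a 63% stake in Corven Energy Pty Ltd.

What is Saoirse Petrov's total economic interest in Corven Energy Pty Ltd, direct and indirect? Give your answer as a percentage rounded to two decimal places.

74.25%

Saoirse reaches Corven along 3 paths.
Via Vireo: 75% × 10% = 7.5%.
Via Palisade: 15% × 25% = 3.75%.
Direct stake: 63% = 63%.
Total: 7.5% + 3.75% + 63% = 74.25%.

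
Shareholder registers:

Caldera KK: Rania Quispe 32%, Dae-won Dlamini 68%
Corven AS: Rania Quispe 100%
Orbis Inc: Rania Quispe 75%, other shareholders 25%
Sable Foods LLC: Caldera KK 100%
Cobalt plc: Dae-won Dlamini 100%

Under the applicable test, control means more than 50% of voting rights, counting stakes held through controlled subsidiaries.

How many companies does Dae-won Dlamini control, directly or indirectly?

3

Dae-won holds 68% of Caldera, so Dae-won controls Caldera.
Caldera holds 100% of Sable, so Dae-won controls Sable.
Dae-won holds 100% of Cobalt, so Dae-won controls Cobalt.
No other company's threshold is met.
Dae-won controls 3 companies.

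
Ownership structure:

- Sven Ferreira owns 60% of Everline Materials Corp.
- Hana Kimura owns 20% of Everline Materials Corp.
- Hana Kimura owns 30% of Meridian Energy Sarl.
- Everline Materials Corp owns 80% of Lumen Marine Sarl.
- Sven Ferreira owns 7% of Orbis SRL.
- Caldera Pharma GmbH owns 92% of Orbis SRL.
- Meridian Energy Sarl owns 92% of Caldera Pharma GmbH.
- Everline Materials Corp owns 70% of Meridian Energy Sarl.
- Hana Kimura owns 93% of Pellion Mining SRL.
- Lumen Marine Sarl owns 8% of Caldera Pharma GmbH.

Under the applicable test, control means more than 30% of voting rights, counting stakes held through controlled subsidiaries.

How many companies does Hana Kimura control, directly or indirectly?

Hana holds 93% of Pellion, so Hana controls Pellion.
No other company's threshold is met.
Hana controls 1 company.

1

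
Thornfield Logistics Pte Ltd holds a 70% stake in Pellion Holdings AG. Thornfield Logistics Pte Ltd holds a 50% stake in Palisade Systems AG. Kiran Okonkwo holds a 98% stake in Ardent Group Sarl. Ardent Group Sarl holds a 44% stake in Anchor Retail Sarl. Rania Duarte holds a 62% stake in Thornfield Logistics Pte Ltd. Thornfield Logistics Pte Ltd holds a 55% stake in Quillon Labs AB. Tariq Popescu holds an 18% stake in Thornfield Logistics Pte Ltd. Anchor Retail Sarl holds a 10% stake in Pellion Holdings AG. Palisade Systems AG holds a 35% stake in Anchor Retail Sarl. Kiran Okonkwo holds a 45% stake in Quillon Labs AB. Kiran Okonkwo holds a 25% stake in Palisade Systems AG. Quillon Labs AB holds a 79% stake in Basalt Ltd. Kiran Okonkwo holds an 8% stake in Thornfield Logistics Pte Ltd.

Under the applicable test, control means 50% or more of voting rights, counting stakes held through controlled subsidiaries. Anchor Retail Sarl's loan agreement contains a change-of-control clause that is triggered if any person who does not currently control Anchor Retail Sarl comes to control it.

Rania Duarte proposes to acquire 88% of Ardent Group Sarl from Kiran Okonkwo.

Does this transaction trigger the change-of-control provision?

Yes

The purchase adds only to Rania's holdings (Kiran's stake shrinks), so Rania is the only person who could newly come to control Anchor.
Rania holds 62% of Thornfield, so Rania controls Thornfield.
Thornfield holds 50% of Palisade, so Rania controls Palisade.
Thornfield holds 55% of Quillon, so Rania controls Quillon.
Quillon holds 79% of Basalt, so Rania controls Basalt.
Thornfield holds 70% of Pellion, so Rania controls Pellion.
In Anchor, Rania's side holds only 35%, not ≥ 50%.
So before the transaction, Rania does not control Anchor.
After the purchase, Rania holds 88% of Ardent directly, and Kiran's stake falls to 10%.
Rania holds 88% of Ardent, so Rania controls Ardent.
Palisade and Ardent together hold 35% + 44% = 79% of Anchor, so Rania controls Anchor.
Rania did not control Anchor before and does after, so the clause is triggered.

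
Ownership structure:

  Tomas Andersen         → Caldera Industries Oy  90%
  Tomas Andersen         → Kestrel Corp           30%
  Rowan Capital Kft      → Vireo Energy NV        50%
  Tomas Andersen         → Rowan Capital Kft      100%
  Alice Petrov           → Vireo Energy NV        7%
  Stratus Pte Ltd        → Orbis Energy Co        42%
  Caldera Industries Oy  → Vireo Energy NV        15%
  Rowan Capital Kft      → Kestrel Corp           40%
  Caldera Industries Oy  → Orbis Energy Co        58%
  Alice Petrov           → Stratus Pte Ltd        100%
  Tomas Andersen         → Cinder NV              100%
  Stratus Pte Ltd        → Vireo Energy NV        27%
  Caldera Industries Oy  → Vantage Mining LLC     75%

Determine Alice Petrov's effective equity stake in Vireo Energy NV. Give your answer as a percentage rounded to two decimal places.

34.00%

Alice reaches Vireo along 2 paths.
Direct stake: 7% = 7%.
Via Stratus: 100% × 27% = 27%.
Total: 7% + 27% = 34%.
Rounded: 34.00%.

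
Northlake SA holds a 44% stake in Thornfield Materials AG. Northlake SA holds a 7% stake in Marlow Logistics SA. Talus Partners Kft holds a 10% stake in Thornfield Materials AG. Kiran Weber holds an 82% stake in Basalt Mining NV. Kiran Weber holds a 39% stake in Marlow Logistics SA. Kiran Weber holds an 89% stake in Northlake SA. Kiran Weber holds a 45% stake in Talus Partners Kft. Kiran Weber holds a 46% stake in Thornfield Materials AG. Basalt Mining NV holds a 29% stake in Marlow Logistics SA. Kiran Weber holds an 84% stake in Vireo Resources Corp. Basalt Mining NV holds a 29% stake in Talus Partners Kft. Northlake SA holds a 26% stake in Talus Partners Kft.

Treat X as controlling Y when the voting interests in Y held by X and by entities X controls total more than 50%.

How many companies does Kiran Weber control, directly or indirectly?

Kiran holds 89% of Northlake, so Kiran controls Northlake.
Kiran holds 82% of Basalt, so Kiran controls Basalt.
Kiran holds 84% of Vireo, so Kiran controls Vireo.
Basalt and Northlake and Kiran together hold 29% + 7% + 39% = 75% of Marlow, so Kiran controls Marlow.
Kiran and Northlake and Basalt together hold 45% + 26% + 29% = 100% of Talus, so Kiran controls Talus.
Kiran and Talus and Northlake together hold 46% + 10% + 44% = 100% of Thornfield, so Kiran controls Thornfield.
Kiran controls 6 companies.

6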